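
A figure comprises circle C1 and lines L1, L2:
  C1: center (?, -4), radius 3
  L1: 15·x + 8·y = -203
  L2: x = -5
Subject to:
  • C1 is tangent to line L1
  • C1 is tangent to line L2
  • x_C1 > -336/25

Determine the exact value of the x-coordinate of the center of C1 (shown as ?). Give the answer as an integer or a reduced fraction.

1. [C1‖L1]  x_C1² + (114/5)x_C1 + 592/5 = 0  ⇒  x_C1 = -74/5 or -8
2. [C1‖L2]  x_C1² + 10x_C1 + 16 = 0  ⇒  x_C1 = -8 or -2

-8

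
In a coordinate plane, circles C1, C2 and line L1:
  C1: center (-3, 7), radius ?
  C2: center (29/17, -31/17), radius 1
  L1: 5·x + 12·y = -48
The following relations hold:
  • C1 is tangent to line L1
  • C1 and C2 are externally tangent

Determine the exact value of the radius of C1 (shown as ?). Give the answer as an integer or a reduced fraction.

9

1. [C1‖L1]  r_C1² − 81 = 0  ⇒  r_C1 = 9 (r>0 drops 1)
2. [ext C1·C2]  r_C1² + 2r_C1 − 99 = 0  ⇒  r_C1 = 9 (r>0 drops 1)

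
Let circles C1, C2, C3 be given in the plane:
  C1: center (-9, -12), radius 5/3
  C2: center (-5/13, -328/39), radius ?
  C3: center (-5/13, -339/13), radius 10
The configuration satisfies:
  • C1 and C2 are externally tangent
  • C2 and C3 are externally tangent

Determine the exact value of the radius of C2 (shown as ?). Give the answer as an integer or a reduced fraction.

1. [ext C1·C2]  r_C2² + (10/3)r_C2 − 253/3 = 0  ⇒  r_C2 = 23/3 (r>0 drops 1)
2. [ext C2·C3]  r_C2² + 20r_C2 − 1909/9 = 0  ⇒  r_C2 = 23/3 (r>0 drops 1)

23/3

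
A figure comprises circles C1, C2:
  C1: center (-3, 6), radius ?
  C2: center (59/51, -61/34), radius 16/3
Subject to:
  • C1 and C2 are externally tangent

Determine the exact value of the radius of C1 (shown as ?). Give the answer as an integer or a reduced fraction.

1. [ext C1·C2]  r_C1² + (32/3)r_C1 − 595/12 = 0  ⇒  r_C1 = 7/2 (r>0 drops 1)

7/2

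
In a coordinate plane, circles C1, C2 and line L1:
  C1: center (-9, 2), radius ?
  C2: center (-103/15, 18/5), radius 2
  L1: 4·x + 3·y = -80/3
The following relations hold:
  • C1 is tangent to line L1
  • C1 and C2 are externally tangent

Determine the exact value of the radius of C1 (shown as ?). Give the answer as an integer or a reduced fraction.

2/3

1. [C1‖L1]  r_C1² − 4/9 = 0  ⇒  r_C1 = 2/3 (r>0 drops 1)
2. [ext C1·C2]  r_C1² + 4r_C1 − 28/9 = 0  ⇒  r_C1 = 2/3 (r>0 drops 1)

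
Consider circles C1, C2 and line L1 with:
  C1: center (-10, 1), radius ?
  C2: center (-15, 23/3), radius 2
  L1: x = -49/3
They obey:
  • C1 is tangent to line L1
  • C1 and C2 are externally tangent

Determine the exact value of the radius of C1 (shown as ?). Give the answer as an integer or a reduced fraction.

19/3

1. [C1‖L1]  r_C1² − 361/9 = 0  ⇒  r_C1 = 19/3 (r>0 drops 1)
2. [ext C1·C2]  r_C1² + 4r_C1 − 589/9 = 0  ⇒  r_C1 = 19/3 (r>0 drops 1)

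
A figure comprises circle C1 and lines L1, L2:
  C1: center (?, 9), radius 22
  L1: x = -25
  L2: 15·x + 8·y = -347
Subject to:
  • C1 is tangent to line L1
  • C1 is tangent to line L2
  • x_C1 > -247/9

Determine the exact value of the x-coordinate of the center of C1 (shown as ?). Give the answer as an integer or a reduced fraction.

1. [C1‖L1]  x_C1² + 50x_C1 + 141 = 0  ⇒  x_C1 = -47 or -3
2. [C1‖L2]  x_C1² + (838/15)x_C1 + 793/5 = 0  ⇒  x_C1 = -793/15 or -3

-3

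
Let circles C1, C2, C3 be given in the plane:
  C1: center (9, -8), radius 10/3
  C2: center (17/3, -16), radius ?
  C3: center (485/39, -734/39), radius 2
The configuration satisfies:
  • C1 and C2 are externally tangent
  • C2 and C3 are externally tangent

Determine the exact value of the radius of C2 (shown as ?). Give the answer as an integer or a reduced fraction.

1. [ext C1·C2]  r_C2² + (20/3)r_C2 − 64 = 0  ⇒  r_C2 = 16/3 (r>0 drops 1)
2. [ext C2·C3]  r_C2² + 4r_C2 − 448/9 = 0  ⇒  r_C2 = 16/3 (r>0 drops 1)

16/3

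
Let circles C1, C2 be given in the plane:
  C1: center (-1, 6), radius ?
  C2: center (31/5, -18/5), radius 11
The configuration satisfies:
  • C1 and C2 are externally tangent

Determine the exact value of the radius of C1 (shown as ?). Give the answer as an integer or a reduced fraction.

1. [ext C1·C2]  r_C1² + 22r_C1 − 23 = 0  ⇒  r_C1 = 1 (r>0 drops 1)

1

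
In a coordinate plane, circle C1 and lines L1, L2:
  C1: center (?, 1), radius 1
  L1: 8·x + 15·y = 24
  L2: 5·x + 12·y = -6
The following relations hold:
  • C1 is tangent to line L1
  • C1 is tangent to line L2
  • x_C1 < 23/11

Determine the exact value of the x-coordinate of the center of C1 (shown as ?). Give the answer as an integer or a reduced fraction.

1. [C1‖L1]  x_C1² − (9/4)x_C1 − 13/4 = 0  ⇒  x_C1 = -1 or 13/4
2. [C1‖L2]  x_C1² + (36/5)x_C1 + 31/5 = 0  ⇒  x_C1 = -31/5 or -1

-1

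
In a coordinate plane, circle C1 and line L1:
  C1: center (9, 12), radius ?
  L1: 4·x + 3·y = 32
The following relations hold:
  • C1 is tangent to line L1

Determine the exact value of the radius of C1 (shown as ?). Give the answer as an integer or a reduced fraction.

8

1. [C1‖L1]  r_C1² − 64 = 0  ⇒  r_C1 = 8 (r>0 drops 1)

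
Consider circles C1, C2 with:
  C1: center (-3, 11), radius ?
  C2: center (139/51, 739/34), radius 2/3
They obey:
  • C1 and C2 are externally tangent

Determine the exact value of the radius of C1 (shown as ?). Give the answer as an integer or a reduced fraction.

1. [ext C1·C2]  r_C1² + (4/3)r_C1 − 1771/12 = 0  ⇒  r_C1 = 23/2 (r>0 drops 1)

23/2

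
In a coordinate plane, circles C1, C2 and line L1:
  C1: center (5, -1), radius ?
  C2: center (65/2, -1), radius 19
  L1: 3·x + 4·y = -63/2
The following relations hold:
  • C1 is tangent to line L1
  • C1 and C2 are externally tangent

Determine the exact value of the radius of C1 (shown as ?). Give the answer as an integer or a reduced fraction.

1. [C1‖L1]  r_C1² − 289/4 = 0  ⇒  r_C1 = 17/2 (r>0 drops 1)
2. [ext C1·C2]  r_C1² + 38r_C1 − 1581/4 = 0  ⇒  r_C1 = 17/2 (r>0 drops 1)

17/2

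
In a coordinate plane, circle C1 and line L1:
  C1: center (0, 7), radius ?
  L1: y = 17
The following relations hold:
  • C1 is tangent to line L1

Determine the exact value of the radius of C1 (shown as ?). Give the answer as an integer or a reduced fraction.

1. [C1‖L1]  r_C1² − 100 = 0  ⇒  r_C1 = 10 (r>0 drops 1)

10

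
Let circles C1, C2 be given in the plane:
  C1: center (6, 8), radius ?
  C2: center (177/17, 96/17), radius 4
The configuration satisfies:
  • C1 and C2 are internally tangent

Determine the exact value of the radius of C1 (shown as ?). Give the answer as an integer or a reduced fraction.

1. [int C1,C2]  r_C1² − 8r_C1 − 9 = 0  ⇒  r_C1 = 9 (r>0 drops 1)

9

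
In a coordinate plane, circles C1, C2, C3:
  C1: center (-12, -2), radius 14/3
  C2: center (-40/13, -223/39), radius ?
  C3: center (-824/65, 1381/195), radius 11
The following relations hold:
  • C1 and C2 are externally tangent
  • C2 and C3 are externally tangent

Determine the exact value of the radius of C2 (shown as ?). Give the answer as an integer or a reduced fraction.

5

1. [ext C1·C2]  r_C2² + (28/3)r_C2 − 215/3 = 0  ⇒  r_C2 = 5 (r>0 drops 1)
2. [ext C2·C3]  r_C2² + 22r_C2 − 135 = 0  ⇒  r_C2 = 5 (r>0 drops 1)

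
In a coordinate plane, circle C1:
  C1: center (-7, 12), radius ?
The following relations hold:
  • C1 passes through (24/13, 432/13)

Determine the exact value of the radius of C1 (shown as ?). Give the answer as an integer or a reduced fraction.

1. [C1∋P]  r_C1² − 529 = 0  ⇒  r_C1 = 23 (r>0 drops 1)

23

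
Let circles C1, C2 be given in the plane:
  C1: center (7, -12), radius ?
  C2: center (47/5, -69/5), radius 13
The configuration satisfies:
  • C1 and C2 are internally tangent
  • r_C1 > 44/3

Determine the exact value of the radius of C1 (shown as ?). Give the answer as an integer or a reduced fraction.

1. [int C1,C2]  r_C1² − 26r_C1 + 160 = 0  ⇒  r_C1 = 10 or 16
2. given r_C1 > 44/3: keep 16

16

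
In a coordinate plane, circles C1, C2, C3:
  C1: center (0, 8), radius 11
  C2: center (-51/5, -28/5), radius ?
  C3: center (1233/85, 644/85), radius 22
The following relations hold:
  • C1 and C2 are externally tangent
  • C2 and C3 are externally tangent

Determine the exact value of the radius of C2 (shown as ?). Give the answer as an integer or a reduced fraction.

6

1. [ext C1·C2]  r_C2² + 22r_C2 − 168 = 0  ⇒  r_C2 = 6 (r>0 drops 1)
2. [ext C2·C3]  r_C2² + 44r_C2 − 300 = 0  ⇒  r_C2 = 6 (r>0 drops 1)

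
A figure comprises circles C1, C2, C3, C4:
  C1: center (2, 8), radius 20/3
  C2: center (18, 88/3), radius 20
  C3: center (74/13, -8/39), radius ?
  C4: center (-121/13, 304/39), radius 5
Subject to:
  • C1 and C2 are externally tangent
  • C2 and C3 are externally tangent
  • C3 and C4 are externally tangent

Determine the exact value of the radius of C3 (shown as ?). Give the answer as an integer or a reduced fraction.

1. [ext C2·C3]  r_C3² + 40r_C3 − 624 = 0  ⇒  r_C3 = 12 (r>0 drops 1)
2. [ext C3·C4]  r_C3² + 10r_C3 − 264 = 0  ⇒  r_C3 = 12 (r>0 drops 1)

12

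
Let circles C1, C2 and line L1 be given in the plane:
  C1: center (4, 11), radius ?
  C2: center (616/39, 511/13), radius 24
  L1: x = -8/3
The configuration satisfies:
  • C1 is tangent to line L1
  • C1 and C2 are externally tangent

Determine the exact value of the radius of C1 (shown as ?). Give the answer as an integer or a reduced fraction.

1. [C1‖L1]  r_C1² − 400/9 = 0  ⇒  r_C1 = 20/3 (r>0 drops 1)
2. [ext C1·C2]  r_C1² + 48r_C1 − 3280/9 = 0  ⇒  r_C1 = 20/3 (r>0 drops 1)

20/3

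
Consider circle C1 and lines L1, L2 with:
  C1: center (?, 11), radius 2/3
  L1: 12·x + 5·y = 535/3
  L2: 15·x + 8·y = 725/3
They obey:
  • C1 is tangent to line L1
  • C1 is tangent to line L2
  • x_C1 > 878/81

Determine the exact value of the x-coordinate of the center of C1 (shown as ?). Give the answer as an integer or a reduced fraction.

11

1. [C1‖L1]  x_C1² − (185/9)x_C1 + 946/9 = 0  ⇒  x_C1 = 86/9 or 11
2. [C1‖L2]  x_C1² − (922/45)x_C1 + 4697/45 = 0  ⇒  x_C1 = 427/45 or 11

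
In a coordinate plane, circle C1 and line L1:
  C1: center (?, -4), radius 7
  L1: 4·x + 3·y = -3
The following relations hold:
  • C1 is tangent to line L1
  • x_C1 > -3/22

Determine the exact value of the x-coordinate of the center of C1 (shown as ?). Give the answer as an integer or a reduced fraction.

11

1. [C1‖L1]  x_C1² − (9/2)x_C1 − 143/2 = 0  ⇒  x_C1 = -13/2 or 11
2. given x_C1 > -3/22: keep 11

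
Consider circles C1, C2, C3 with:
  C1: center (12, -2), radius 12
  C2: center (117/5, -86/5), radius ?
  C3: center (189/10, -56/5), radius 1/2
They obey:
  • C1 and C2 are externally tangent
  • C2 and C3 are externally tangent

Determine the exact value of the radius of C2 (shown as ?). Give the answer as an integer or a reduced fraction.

7

1. [ext C1·C2]  r_C2² + 24r_C2 − 217 = 0  ⇒  r_C2 = 7 (r>0 drops 1)
2. [ext C2·C3]  r_C2² + 1r_C2 − 56 = 0  ⇒  r_C2 = 7 (r>0 drops 1)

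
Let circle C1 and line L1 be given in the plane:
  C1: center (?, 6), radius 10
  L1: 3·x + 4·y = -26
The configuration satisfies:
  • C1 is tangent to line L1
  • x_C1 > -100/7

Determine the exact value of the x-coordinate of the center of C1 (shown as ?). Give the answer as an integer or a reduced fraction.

0

1. [C1‖L1]  x_C1² + (100/3)x_C1 = 0  ⇒  x_C1 = -100/3 or 0
2. given x_C1 > -100/7: keep 0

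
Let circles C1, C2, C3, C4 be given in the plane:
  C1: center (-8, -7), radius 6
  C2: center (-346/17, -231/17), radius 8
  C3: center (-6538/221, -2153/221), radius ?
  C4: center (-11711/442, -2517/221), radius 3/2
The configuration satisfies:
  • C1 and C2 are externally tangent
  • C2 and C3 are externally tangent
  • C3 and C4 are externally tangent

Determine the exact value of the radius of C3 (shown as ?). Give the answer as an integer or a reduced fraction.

1. [ext C2·C3]  r_C3² + 16r_C3 − 36 = 0  ⇒  r_C3 = 2 (r>0 drops 1)
2. [ext C3·C4]  r_C3² + 3r_C3 − 10 = 0  ⇒  r_C3 = 2 (r>0 drops 1)

2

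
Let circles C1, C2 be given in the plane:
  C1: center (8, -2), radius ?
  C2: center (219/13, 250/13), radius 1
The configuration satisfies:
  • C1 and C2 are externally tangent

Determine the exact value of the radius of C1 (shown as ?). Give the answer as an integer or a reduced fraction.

22

1. [ext C1·C2]  r_C1² + 2r_C1 − 528 = 0  ⇒  r_C1 = 22 (r>0 drops 1)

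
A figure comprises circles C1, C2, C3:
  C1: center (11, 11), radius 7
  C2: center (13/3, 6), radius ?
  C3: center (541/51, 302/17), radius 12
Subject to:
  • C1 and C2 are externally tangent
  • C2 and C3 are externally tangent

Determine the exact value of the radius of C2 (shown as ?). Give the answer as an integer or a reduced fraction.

4/3

1. [ext C1·C2]  r_C2² + 14r_C2 − 184/9 = 0  ⇒  r_C2 = 4/3 (r>0 drops 1)
2. [ext C2·C3]  r_C2² + 24r_C2 − 304/9 = 0  ⇒  r_C2 = 4/3 (r>0 drops 1)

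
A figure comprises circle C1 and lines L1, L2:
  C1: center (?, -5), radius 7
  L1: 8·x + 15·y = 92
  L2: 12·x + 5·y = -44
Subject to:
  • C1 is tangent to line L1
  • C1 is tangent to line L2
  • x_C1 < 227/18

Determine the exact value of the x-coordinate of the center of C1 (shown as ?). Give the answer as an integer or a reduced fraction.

6

1. [C1‖L1]  x_C1² − (167/4)x_C1 + 429/2 = 0  ⇒  x_C1 = 6 or 143/4
2. [C1‖L2]  x_C1² + (19/6)x_C1 − 55 = 0  ⇒  x_C1 = -55/6 or 6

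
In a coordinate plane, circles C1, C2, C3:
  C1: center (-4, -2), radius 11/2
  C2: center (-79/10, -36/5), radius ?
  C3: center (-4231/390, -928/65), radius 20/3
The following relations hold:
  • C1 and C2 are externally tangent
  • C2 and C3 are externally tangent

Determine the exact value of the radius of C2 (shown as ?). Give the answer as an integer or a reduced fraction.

1. [ext C1·C2]  r_C2² + 11r_C2 − 12 = 0  ⇒  r_C2 = 1 (r>0 drops 1)
2. [ext C2·C3]  r_C2² + (40/3)r_C2 − 43/3 = 0  ⇒  r_C2 = 1 (r>0 drops 1)

1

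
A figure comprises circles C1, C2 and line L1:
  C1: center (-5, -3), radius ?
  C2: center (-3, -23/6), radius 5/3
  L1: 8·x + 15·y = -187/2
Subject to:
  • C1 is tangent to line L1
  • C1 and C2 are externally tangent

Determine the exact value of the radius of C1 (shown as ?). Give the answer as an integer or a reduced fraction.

1/2

1. [C1‖L1]  r_C1² − 1/4 = 0  ⇒  r_C1 = 1/2 (r>0 drops 1)
2. [ext C1·C2]  r_C1² + (10/3)r_C1 − 23/12 = 0  ⇒  r_C1 = 1/2 (r>0 drops 1)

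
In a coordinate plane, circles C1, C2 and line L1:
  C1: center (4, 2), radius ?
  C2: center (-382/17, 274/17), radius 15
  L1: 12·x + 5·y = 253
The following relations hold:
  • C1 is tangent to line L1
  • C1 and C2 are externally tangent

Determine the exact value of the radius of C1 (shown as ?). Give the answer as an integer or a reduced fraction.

15

1. [C1‖L1]  r_C1² − 225 = 0  ⇒  r_C1 = 15 (r>0 drops 1)
2. [ext C1·C2]  r_C1² + 30r_C1 − 675 = 0  ⇒  r_C1 = 15 (r>0 drops 1)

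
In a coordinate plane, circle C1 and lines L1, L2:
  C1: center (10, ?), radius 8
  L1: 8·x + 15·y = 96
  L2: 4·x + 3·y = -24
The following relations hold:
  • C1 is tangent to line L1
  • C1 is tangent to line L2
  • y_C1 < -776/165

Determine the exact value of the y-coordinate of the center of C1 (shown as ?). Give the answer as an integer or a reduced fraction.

1. [C1‖L1]  y_C1² − (32/15)y_C1 − 1216/15 = 0  ⇒  y_C1 = -8 or 152/15
2. [C1‖L2]  y_C1² + (128/3)y_C1 + 832/3 = 0  ⇒  y_C1 = -104/3 or -8

-8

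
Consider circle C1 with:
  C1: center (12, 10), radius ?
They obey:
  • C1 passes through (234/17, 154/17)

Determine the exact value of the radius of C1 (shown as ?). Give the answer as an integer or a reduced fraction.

2

1. [C1∋P]  r_C1² − 4 = 0  ⇒  r_C1 = 2 (r>0 drops 1)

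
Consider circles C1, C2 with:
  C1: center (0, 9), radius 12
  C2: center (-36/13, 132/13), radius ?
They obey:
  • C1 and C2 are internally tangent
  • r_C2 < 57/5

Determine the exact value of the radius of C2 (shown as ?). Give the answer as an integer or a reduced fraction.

9

1. [int C1,C2]  r_C2² − 24r_C2 + 135 = 0  ⇒  r_C2 = 9 or 15
2. given r_C2 < 57/5: keep 9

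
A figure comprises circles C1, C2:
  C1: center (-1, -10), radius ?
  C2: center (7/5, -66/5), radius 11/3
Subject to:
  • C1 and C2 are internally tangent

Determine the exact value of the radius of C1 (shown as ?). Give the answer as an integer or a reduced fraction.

1. [int C1,C2]  r_C1² − (22/3)r_C1 − 23/9 = 0  ⇒  r_C1 = 23/3 (r>0 drops 1)

23/3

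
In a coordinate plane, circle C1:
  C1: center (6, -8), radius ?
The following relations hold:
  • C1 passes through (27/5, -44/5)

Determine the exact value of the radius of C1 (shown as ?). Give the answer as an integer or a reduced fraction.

1. [C1∋P]  r_C1² − 1 = 0  ⇒  r_C1 = 1 (r>0 drops 1)

1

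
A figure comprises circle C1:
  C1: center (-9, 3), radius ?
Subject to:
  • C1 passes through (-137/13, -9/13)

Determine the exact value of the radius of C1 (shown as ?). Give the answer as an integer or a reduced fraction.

4

1. [C1∋P]  r_C1² − 16 = 0  ⇒  r_C1 = 4 (r>0 drops 1)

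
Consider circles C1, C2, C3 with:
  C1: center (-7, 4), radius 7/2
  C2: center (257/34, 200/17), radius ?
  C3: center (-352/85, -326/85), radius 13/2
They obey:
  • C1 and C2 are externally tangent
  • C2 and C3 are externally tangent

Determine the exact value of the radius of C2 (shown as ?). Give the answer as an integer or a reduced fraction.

1. [ext C1·C2]  r_C2² + 7r_C2 − 260 = 0  ⇒  r_C2 = 13 (r>0 drops 1)
2. [ext C2·C3]  r_C2² + 13r_C2 − 338 = 0  ⇒  r_C2 = 13 (r>0 drops 1)

13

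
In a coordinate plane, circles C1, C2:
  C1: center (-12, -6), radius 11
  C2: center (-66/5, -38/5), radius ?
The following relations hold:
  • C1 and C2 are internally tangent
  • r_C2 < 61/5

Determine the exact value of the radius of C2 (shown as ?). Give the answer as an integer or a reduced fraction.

9

1. [int C1,C2]  r_C2² − 22r_C2 + 117 = 0  ⇒  r_C2 = 9 or 13
2. given r_C2 < 61/5: keep 9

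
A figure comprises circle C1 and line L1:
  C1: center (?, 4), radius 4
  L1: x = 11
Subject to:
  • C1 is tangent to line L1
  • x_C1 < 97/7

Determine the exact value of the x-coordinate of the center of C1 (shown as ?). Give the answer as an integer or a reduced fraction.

7

1. [C1‖L1]  x_C1² − 22x_C1 + 105 = 0  ⇒  x_C1 = 7 or 15
2. given x_C1 < 97/7: keep 7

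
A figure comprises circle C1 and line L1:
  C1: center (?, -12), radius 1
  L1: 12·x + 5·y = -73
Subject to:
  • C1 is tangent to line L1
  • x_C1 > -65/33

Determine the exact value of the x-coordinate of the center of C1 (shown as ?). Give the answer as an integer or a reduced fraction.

1. [C1‖L1]  x_C1² + (13/6)x_C1 = 0  ⇒  x_C1 = -13/6 or 0
2. given x_C1 > -65/33: keep 0

0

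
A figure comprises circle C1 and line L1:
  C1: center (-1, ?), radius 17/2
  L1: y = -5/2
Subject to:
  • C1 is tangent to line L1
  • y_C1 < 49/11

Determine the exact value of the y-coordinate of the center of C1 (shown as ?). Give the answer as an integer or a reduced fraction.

-11

1. [C1‖L1]  y_C1² + 5y_C1 − 66 = 0  ⇒  y_C1 = -11 or 6
2. given y_C1 < 49/11: keep -11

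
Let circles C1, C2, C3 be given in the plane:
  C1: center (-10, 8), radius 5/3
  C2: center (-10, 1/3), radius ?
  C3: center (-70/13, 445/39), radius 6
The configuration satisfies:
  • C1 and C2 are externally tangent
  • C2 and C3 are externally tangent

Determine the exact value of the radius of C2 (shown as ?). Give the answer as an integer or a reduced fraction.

6

1. [ext C1·C2]  r_C2² + (10/3)r_C2 − 56 = 0  ⇒  r_C2 = 6 (r>0 drops 1)
2. [ext C2·C3]  r_C2² + 12r_C2 − 108 = 0  ⇒  r_C2 = 6 (r>0 drops 1)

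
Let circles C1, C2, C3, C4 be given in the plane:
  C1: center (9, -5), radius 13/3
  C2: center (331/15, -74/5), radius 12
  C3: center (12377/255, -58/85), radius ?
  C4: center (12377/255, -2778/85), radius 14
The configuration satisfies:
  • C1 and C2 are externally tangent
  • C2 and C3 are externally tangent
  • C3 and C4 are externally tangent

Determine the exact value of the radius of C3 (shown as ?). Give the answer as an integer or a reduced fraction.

1. [ext C2·C3]  r_C3² + 24r_C3 − 756 = 0  ⇒  r_C3 = 18 (r>0 drops 1)
2. [ext C3·C4]  r_C3² + 28r_C3 − 828 = 0  ⇒  r_C3 = 18 (r>0 drops 1)

18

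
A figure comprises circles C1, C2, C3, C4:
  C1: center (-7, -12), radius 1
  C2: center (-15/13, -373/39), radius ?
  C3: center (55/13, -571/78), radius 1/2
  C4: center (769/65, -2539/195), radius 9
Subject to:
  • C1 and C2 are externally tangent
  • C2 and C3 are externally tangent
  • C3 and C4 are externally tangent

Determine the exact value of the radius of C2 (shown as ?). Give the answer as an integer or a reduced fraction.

16/3

1. [ext C1·C2]  r_C2² + 2r_C2 − 352/9 = 0  ⇒  r_C2 = 16/3 (r>0 drops 1)
2. [ext C2·C3]  r_C2² + 1r_C2 − 304/9 = 0  ⇒  r_C2 = 16/3 (r>0 drops 1)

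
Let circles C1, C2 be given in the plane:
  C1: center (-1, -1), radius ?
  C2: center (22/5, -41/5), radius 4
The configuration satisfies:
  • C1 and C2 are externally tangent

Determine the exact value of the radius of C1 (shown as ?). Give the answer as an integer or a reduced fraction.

1. [ext C1·C2]  r_C1² + 8r_C1 − 65 = 0  ⇒  r_C1 = 5 (r>0 drops 1)

5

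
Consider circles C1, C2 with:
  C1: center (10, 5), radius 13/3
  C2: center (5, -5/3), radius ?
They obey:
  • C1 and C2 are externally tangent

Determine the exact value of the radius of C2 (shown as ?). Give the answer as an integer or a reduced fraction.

1. [ext C1·C2]  r_C2² + (26/3)r_C2 − 152/3 = 0  ⇒  r_C2 = 4 (r>0 drops 1)

4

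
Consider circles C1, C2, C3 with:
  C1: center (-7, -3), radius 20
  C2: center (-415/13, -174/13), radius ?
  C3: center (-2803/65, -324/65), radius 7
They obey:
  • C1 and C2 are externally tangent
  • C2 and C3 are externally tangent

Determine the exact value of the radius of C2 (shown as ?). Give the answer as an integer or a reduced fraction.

7

1. [ext C1·C2]  r_C2² + 40r_C2 − 329 = 0  ⇒  r_C2 = 7 (r>0 drops 1)
2. [ext C2·C3]  r_C2² + 14r_C2 − 147 = 0  ⇒  r_C2 = 7 (r>0 drops 1)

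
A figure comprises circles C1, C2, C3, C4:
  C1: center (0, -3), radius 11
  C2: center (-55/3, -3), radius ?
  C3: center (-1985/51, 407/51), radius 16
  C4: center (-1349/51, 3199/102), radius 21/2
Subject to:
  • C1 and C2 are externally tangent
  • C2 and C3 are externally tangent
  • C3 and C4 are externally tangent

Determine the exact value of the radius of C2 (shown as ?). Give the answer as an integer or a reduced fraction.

1. [ext C1·C2]  r_C2² + 22r_C2 − 1936/9 = 0  ⇒  r_C2 = 22/3 (r>0 drops 1)
2. [ext C2·C3]  r_C2² + 32r_C2 − 2596/9 = 0  ⇒  r_C2 = 22/3 (r>0 drops 1)

22/3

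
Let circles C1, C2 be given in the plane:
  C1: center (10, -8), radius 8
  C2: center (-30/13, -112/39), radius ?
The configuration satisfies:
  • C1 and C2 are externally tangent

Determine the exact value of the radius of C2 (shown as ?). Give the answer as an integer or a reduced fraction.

1. [ext C1·C2]  r_C2² + 16r_C2 − 1024/9 = 0  ⇒  r_C2 = 16/3 (r>0 drops 1)

16/3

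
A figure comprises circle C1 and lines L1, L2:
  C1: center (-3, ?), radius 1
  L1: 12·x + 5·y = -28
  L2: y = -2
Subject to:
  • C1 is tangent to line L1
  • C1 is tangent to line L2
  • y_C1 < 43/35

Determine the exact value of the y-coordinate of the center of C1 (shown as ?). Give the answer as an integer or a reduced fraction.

1. [C1‖L1]  y_C1² − (16/5)y_C1 − 21/5 = 0  ⇒  y_C1 = -1 or 21/5
2. [C1‖L2]  y_C1² + 4y_C1 + 3 = 0  ⇒  y_C1 = -3 or -1

-1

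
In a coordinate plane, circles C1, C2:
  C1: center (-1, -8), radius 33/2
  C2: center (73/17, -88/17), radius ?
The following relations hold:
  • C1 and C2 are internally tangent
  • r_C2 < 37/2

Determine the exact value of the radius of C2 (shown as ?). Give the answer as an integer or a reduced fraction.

1. [int C1,C2]  r_C2² − 33r_C2 + 945/4 = 0  ⇒  r_C2 = 21/2 or 45/2
2. given r_C2 < 37/2: keep 21/2

21/2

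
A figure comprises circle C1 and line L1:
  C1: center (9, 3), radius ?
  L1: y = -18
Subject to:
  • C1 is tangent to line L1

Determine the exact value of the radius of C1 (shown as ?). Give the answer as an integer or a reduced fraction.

1. [C1‖L1]  r_C1² − 441 = 0  ⇒  r_C1 = 21 (r>0 drops 1)

21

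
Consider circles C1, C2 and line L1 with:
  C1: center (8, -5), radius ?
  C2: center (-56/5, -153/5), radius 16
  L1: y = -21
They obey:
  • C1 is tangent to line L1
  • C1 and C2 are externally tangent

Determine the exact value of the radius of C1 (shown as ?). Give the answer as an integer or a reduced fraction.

1. [C1‖L1]  r_C1² − 256 = 0  ⇒  r_C1 = 16 (r>0 drops 1)
2. [ext C1·C2]  r_C1² + 32r_C1 − 768 = 0  ⇒  r_C1 = 16 (r>0 drops 1)

16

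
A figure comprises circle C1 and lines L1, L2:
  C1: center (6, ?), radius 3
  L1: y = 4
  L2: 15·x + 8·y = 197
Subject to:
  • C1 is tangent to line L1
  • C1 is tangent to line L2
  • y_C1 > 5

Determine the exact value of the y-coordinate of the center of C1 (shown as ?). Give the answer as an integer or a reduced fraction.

1. [C1‖L1]  y_C1² − 8y_C1 + 7 = 0  ⇒  y_C1 = 1 or 7
2. [C1‖L2]  y_C1² − (107/4)y_C1 + 553/4 = 0  ⇒  y_C1 = 7 or 79/4

7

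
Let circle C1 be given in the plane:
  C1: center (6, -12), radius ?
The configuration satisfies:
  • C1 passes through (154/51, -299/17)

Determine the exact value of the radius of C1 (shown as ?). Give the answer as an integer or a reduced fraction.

1. [C1∋P]  r_C1² − 361/9 = 0  ⇒  r_C1 = 19/3 (r>0 drops 1)

19/3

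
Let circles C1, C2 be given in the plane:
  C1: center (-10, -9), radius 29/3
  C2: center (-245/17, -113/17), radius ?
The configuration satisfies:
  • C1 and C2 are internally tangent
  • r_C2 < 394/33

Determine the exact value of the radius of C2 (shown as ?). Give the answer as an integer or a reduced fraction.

1. [int C1,C2]  r_C2² − (58/3)r_C2 + 616/9 = 0  ⇒  r_C2 = 14/3 or 44/3
2. given r_C2 < 394/33: keep 14/3

14/3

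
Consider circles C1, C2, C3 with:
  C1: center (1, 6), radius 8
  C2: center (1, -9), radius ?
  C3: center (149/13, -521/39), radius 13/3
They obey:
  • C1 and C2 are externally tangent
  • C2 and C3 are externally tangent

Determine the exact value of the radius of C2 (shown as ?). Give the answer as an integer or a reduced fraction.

7

1. [ext C1·C2]  r_C2² + 16r_C2 − 161 = 0  ⇒  r_C2 = 7 (r>0 drops 1)
2. [ext C2·C3]  r_C2² + (26/3)r_C2 − 329/3 = 0  ⇒  r_C2 = 7 (r>0 drops 1)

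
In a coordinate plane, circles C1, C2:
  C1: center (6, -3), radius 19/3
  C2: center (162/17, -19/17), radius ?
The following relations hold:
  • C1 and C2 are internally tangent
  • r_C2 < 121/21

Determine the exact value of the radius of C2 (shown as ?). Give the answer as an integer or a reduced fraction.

7/3

1. [int C1,C2]  r_C2² − (38/3)r_C2 + 217/9 = 0  ⇒  r_C2 = 7/3 or 31/3
2. given r_C2 < 121/21: keep 7/3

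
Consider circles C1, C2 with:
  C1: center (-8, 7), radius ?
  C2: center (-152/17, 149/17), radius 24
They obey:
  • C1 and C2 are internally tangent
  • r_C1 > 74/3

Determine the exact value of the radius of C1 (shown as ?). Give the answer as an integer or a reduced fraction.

1. [int C1,C2]  r_C1² − 48r_C1 + 572 = 0  ⇒  r_C1 = 22 or 26
2. given r_C1 > 74/3: keep 26

26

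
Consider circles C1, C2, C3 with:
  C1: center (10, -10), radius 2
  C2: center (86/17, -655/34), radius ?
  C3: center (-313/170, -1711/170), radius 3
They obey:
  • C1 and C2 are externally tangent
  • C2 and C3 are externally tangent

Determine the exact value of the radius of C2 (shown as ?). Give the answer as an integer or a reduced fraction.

17/2

1. [ext C1·C2]  r_C2² + 4r_C2 − 425/4 = 0  ⇒  r_C2 = 17/2 (r>0 drops 1)
2. [ext C2·C3]  r_C2² + 6r_C2 − 493/4 = 0  ⇒  r_C2 = 17/2 (r>0 drops 1)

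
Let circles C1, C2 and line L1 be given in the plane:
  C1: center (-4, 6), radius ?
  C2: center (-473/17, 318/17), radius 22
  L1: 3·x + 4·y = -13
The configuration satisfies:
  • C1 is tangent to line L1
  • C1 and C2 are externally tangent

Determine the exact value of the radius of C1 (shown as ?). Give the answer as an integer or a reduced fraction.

1. [C1‖L1]  r_C1² − 25 = 0  ⇒  r_C1 = 5 (r>0 drops 1)
2. [ext C1·C2]  r_C1² + 44r_C1 − 245 = 0  ⇒  r_C1 = 5 (r>0 drops 1)

5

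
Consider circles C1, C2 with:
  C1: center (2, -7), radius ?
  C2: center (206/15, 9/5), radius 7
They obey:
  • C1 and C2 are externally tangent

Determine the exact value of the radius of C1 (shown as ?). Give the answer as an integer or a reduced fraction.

23/3

1. [ext C1·C2]  r_C1² + 14r_C1 − 1495/9 = 0  ⇒  r_C1 = 23/3 (r>0 drops 1)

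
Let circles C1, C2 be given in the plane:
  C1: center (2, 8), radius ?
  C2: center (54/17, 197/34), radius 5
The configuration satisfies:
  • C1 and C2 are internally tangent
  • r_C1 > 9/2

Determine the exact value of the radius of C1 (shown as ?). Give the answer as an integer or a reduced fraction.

15/2

1. [int C1,C2]  r_C1² − 10r_C1 + 75/4 = 0  ⇒  r_C1 = 5/2 or 15/2
2. given r_C1 > 9/2: keep 15/2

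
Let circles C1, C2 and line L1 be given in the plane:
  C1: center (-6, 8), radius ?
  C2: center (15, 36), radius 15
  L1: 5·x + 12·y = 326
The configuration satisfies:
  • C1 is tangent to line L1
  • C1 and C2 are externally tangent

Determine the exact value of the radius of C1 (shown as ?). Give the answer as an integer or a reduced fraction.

1. [C1‖L1]  r_C1² − 400 = 0  ⇒  r_C1 = 20 (r>0 drops 1)
2. [ext C1·C2]  r_C1² + 30r_C1 − 1000 = 0  ⇒  r_C1 = 20 (r>0 drops 1)

20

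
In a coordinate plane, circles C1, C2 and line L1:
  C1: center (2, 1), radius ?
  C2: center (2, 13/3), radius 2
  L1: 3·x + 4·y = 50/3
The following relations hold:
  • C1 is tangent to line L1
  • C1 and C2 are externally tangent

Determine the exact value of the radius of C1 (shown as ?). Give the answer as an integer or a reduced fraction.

1. [C1‖L1]  r_C1² − 16/9 = 0  ⇒  r_C1 = 4/3 (r>0 drops 1)
2. [ext C1·C2]  r_C1² + 4r_C1 − 64/9 = 0  ⇒  r_C1 = 4/3 (r>0 drops 1)

4/3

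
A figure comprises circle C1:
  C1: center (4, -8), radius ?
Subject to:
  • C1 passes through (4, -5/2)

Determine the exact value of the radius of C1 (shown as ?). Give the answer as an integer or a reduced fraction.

1. [C1∋P]  r_C1² − 121/4 = 0  ⇒  r_C1 = 11/2 (r>0 drops 1)

11/2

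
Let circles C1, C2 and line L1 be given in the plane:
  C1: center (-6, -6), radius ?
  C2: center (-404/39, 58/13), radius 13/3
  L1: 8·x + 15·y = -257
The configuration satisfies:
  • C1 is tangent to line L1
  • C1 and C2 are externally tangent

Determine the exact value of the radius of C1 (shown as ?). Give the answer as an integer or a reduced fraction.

1. [C1‖L1]  r_C1² − 49 = 0  ⇒  r_C1 = 7 (r>0 drops 1)
2. [ext C1·C2]  r_C1² + (26/3)r_C1 − 329/3 = 0  ⇒  r_C1 = 7 (r>0 drops 1)

7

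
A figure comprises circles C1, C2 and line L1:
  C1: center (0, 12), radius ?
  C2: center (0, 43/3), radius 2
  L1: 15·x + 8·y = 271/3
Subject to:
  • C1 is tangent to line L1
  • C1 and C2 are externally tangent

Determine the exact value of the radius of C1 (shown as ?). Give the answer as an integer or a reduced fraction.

1. [C1‖L1]  r_C1² − 1/9 = 0  ⇒  r_C1 = 1/3 (r>0 drops 1)
2. [ext C1·C2]  r_C1² + 4r_C1 − 13/9 = 0  ⇒  r_C1 = 1/3 (r>0 drops 1)

1/3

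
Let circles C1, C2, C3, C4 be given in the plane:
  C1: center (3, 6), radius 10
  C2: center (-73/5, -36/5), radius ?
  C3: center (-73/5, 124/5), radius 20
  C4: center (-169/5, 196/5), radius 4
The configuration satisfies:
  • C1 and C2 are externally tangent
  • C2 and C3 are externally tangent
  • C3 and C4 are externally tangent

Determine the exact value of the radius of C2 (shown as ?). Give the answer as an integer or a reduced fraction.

12

1. [ext C1·C2]  r_C2² + 20r_C2 − 384 = 0  ⇒  r_C2 = 12 (r>0 drops 1)
2. [ext C2·C3]  r_C2² + 40r_C2 − 624 = 0  ⇒  r_C2 = 12 (r>0 drops 1)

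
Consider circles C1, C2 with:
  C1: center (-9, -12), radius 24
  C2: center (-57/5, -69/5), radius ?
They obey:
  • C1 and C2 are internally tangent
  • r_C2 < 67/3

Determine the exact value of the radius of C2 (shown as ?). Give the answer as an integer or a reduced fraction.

21

1. [int C1,C2]  r_C2² − 48r_C2 + 567 = 0  ⇒  r_C2 = 21 or 27
2. given r_C2 < 67/3: keep 21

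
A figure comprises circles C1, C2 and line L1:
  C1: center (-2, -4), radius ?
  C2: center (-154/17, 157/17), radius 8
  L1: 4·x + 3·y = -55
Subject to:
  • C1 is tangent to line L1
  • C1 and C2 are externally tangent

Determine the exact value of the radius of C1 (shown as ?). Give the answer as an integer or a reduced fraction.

7

1. [C1‖L1]  r_C1² − 49 = 0  ⇒  r_C1 = 7 (r>0 drops 1)
2. [ext C1·C2]  r_C1² + 16r_C1 − 161 = 0  ⇒  r_C1 = 7 (r>0 drops 1)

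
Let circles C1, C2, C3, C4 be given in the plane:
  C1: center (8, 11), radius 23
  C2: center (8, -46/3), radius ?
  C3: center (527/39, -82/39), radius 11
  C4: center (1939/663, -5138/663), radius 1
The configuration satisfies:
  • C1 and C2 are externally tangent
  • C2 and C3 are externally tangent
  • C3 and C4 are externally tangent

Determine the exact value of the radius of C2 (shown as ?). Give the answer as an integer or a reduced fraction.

1. [ext C1·C2]  r_C2² + 46r_C2 − 1480/9 = 0  ⇒  r_C2 = 10/3 (r>0 drops 1)
2. [ext C2·C3]  r_C2² + 22r_C2 − 760/9 = 0  ⇒  r_C2 = 10/3 (r>0 drops 1)

10/3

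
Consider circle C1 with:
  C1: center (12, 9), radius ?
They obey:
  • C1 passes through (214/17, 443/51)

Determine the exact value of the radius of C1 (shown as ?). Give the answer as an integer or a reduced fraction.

1. [C1∋P]  r_C1² − 4/9 = 0  ⇒  r_C1 = 2/3 (r>0 drops 1)

2/3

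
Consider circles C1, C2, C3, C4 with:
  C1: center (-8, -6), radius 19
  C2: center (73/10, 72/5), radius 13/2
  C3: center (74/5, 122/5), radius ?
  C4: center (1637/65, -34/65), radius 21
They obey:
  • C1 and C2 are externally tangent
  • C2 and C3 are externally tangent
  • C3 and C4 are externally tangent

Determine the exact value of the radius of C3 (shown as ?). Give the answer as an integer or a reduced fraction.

1. [ext C2·C3]  r_C3² + 13r_C3 − 114 = 0  ⇒  r_C3 = 6 (r>0 drops 1)
2. [ext C3·C4]  r_C3² + 42r_C3 − 288 = 0  ⇒  r_C3 = 6 (r>0 drops 1)

6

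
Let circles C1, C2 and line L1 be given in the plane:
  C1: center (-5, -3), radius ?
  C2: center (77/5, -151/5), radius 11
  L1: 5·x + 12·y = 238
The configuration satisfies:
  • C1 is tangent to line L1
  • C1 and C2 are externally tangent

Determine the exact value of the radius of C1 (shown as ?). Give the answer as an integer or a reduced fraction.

23

1. [C1‖L1]  r_C1² − 529 = 0  ⇒  r_C1 = 23 (r>0 drops 1)
2. [ext C1·C2]  r_C1² + 22r_C1 − 1035 = 0  ⇒  r_C1 = 23 (r>0 drops 1)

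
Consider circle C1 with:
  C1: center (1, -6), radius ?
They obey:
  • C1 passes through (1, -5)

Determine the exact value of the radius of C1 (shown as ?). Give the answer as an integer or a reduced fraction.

1. [C1∋P]  r_C1² − 1 = 0  ⇒  r_C1 = 1 (r>0 drops 1)

1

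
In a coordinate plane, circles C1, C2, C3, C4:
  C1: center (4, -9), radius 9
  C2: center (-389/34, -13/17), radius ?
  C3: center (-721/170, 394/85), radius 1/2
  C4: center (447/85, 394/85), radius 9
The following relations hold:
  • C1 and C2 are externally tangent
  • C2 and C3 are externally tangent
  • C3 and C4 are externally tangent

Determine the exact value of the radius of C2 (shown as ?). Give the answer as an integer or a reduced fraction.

1. [ext C1·C2]  r_C2² + 18r_C2 − 901/4 = 0  ⇒  r_C2 = 17/2 (r>0 drops 1)
2. [ext C2·C3]  r_C2² + 1r_C2 − 323/4 = 0  ⇒  r_C2 = 17/2 (r>0 drops 1)

17/2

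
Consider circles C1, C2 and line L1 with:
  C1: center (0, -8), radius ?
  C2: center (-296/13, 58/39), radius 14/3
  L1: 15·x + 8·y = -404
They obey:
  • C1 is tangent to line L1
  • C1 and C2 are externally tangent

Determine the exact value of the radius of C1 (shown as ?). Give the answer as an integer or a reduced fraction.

1. [C1‖L1]  r_C1² − 400 = 0  ⇒  r_C1 = 20 (r>0 drops 1)
2. [ext C1·C2]  r_C1² + (28/3)r_C1 − 1760/3 = 0  ⇒  r_C1 = 20 (r>0 drops 1)

20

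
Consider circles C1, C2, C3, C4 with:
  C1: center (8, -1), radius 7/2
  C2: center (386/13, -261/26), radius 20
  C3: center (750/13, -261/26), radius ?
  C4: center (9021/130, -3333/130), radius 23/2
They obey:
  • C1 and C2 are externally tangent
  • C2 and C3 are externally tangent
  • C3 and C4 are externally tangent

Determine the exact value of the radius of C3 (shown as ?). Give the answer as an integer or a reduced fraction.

1. [ext C2·C3]  r_C3² + 40r_C3 − 384 = 0  ⇒  r_C3 = 8 (r>0 drops 1)
2. [ext C3·C4]  r_C3² + 23r_C3 − 248 = 0  ⇒  r_C3 = 8 (r>0 drops 1)

8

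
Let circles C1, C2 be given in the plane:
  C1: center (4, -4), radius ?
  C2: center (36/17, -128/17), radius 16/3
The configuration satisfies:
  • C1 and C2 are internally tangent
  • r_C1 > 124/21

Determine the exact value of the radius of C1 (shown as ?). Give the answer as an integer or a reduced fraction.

28/3

1. [int C1,C2]  r_C1² − (32/3)r_C1 + 112/9 = 0  ⇒  r_C1 = 4/3 or 28/3
2. given r_C1 > 124/21: keep 28/3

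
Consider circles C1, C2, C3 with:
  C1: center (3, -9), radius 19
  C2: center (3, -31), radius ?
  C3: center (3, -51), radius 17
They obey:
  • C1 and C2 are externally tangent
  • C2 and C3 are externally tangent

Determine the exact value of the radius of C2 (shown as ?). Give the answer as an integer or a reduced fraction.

3

1. [ext C1·C2]  r_C2² + 38r_C2 − 123 = 0  ⇒  r_C2 = 3 (r>0 drops 1)
2. [ext C2·C3]  r_C2² + 34r_C2 − 111 = 0  ⇒  r_C2 = 3 (r>0 drops 1)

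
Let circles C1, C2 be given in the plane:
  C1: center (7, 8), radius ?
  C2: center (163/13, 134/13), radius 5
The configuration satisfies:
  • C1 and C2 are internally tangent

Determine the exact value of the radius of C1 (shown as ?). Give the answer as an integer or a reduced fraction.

1. [int C1,C2]  r_C1² − 10r_C1 − 11 = 0  ⇒  r_C1 = 11 (r>0 drops 1)

11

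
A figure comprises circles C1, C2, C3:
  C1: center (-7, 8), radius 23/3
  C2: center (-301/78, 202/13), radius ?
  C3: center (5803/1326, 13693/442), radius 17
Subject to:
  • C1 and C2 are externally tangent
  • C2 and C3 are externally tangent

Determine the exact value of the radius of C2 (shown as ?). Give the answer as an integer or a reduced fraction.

1/2

1. [ext C1·C2]  r_C2² + (46/3)r_C2 − 95/12 = 0  ⇒  r_C2 = 1/2 (r>0 drops 1)
2. [ext C2·C3]  r_C2² + 34r_C2 − 69/4 = 0  ⇒  r_C2 = 1/2 (r>0 drops 1)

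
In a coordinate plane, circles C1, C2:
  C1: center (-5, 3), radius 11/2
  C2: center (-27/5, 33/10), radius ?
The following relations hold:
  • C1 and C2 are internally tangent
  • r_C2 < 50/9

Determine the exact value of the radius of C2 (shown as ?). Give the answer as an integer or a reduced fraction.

5

1. [int C1,C2]  r_C2² − 11r_C2 + 30 = 0  ⇒  r_C2 = 5 or 6
2. given r_C2 < 50/9: keep 5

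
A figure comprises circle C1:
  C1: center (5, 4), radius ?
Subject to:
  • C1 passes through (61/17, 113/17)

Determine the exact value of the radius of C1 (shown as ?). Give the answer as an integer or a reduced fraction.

1. [C1∋P]  r_C1² − 9 = 0  ⇒  r_C1 = 3 (r>0 drops 1)

3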